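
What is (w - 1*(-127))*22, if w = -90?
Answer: 814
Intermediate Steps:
(w - 1*(-127))*22 = (-90 - 1*(-127))*22 = (-90 + 127)*22 = 37*22 = 814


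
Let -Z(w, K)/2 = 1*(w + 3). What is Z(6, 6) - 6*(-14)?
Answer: 66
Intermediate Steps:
Z(w, K) = -6 - 2*w (Z(w, K) = -2*(w + 3) = -2*(3 + w) = -6 - 2*w)
Z(6, 6) - 6*(-14) = (-6 - 2*6) - 6*(-14) = (-6 - 12) + 84 = -18 + 84 = 66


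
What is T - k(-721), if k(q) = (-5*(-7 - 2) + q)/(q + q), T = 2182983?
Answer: 1573930405/721 ≈ 2.1830e+6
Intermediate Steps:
k(q) = (45 + q)/(2*q) (k(q) = (-5*(-9) + q)/((2*q)) = (45 + q)*(1/(2*q)) = (45 + q)/(2*q))
T - k(-721) = 2182983 - (45 - 721)/(2*(-721)) = 2182983 - (-1)*(-676)/(2*721) = 2182983 - 1*338/721 = 2182983 - 338/721 = 1573930405/721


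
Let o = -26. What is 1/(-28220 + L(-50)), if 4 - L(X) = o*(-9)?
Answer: -1/28450 ≈ -3.5149e-5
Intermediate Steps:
L(X) = -230 (L(X) = 4 - (-26)*(-9) = 4 - 1*234 = 4 - 234 = -230)
1/(-28220 + L(-50)) = 1/(-28220 - 230) = 1/(-28450) = -1/28450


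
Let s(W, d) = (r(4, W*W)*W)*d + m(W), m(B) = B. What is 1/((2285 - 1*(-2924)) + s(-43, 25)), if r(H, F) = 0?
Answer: 1/5166 ≈ 0.00019357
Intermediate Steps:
s(W, d) = W (s(W, d) = (0*W)*d + W = 0*d + W = 0 + W = W)
1/((2285 - 1*(-2924)) + s(-43, 25)) = 1/((2285 - 1*(-2924)) - 43) = 1/((2285 + 2924) - 43) = 1/(5209 - 43) = 1/5166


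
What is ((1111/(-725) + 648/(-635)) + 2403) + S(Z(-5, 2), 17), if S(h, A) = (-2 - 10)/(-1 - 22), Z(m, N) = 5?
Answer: 5084591764/2117725 ≈ 2401.0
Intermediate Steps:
S(h, A) = 12/23 (S(h, A) = -12/(-23) = -12*(-1/23) = 12/23)
((1111/(-725) + 648/(-635)) + 2403) + S(Z(-5, 2), 17) = ((1111/(-725) + 648/(-635)) + 2403) + 12/23 = ((1111*(-1/725) + 648*(-1/635)) + 2403) + 12/23 = ((-1111/725 - 648/635) + 2403) + 12/23 = (-235057/92075 + 2403) + 12/23 = 221021168/92075 + 12/23 = 5084591764/2117725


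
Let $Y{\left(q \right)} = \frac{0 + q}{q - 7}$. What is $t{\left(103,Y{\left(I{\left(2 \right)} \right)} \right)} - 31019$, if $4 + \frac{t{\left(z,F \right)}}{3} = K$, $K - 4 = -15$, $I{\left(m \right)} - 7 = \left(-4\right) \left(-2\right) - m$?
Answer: $-31064$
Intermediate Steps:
$I{\left(m \right)} = 15 - m$ ($I{\left(m \right)} = 7 - \left(-8 + m\right) = 15 - m$)
$K = -11$ ($K = 4 - 15 = -11$)
$Y{\left(q \right)} = \frac{q}{-7 + q}$
$t{\left(z,F \right)} = -45$ ($t{\left(z,F \right)} = -12 + 3 \left(-11\right) = -12 - 33 = -45$)
$t{\left(103,Y{\left(I{\left(2 \right)} \right)} \right)} - 31019 = -45 - 31019 = -31064$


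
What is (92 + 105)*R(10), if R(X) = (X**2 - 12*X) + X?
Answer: -1970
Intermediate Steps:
R(X) = X**2 - 11*X
(92 + 105)*R(10) = (92 + 105)*(10*(-11 + 10)) = 197*(10*(-1)) = 197*(-10) = -1970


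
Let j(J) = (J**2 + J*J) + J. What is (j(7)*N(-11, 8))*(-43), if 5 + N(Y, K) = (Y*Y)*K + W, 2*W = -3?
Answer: -8682345/2 ≈ -4.3412e+6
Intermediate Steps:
W = -3/2 (W = (1/2)*(-3) = -3/2 ≈ -1.5000)
N(Y, K) = -13/2 + K*Y**2 (N(Y, K) = -5 + ((Y*Y)*K - 3/2) = -5 + (Y**2*K - 3/2) = -5 + (K*Y**2 - 3/2) = -5 + (-3/2 + K*Y**2) = -13/2 + K*Y**2)
j(J) = J + 2*J**2 (j(J) = (J**2 + J**2) + J = 2*J**2 + J = J + 2*J**2)
(j(7)*N(-11, 8))*(-43) = ((7*(1 + 2*7))*(-13/2 + 8*(-11)**2))*(-43) = ((7*(1 + 14))*(-13/2 + 8*121))*(-43) = ((7*15)*(-13/2 + 968))*(-43) = (105*(1923/2))*(-43) = (201915/2)*(-43) = -8682345/2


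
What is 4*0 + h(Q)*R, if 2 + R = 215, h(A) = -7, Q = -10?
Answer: -1491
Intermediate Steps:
R = 213 (R = -2 + 215 = 213)
4*0 + h(Q)*R = 4*0 - 7*213 = 0 - 1491 = -1491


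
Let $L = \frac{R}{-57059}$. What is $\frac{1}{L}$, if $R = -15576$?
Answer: $\frac{57059}{15576} \approx 3.6633$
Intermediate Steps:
$L = \frac{15576}{57059}$ ($L = - \frac{15576}{-57059} = \left(-15576\right) \left(- \frac{1}{57059}\right) = \frac{15576}{57059} \approx 0.27298$)
$\frac{1}{L} = \frac{1}{\frac{15576}{57059}} = \frac{57059}{15576}$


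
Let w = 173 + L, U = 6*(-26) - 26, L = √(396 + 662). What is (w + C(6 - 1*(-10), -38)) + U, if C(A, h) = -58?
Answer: -67 + 23*√2 ≈ -34.473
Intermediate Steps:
L = 23*√2 (L = √1058 = 23*√2 ≈ 32.527)
U = -182 (U = -156 - 26 = -182)
w = 173 + 23*√2 ≈ 205.53
(w + C(6 - 1*(-10), -38)) + U = ((173 + 23*√2) - 58) - 182 = (115 + 23*√2) - 182 = -67 + 23*√2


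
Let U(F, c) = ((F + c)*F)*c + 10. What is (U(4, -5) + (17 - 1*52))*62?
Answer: -310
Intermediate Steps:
U(F, c) = 10 + F*c*(F + c) (U(F, c) = (F*(F + c))*c + 10 = F*c*(F + c) + 10 = 10 + F*c*(F + c))
(U(4, -5) + (17 - 1*52))*62 = ((10 + 4*(-5)² - 5*4²) + (17 - 1*52))*62 = ((10 + 4*25 - 5*16) + (17 - 52))*62 = ((10 + 100 - 80) - 35)*62 = (30 - 35)*62 = -5*62 = -310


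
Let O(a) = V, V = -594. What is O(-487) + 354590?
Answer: 353996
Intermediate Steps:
O(a) = -594
O(-487) + 354590 = -594 + 354590 = 353996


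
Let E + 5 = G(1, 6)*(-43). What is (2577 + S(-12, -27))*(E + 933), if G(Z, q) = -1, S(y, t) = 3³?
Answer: 2528484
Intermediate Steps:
S(y, t) = 27
E = 38 (E = -5 - 1*(-43) = -5 + 43 = 38)
(2577 + S(-12, -27))*(E + 933) = (2577 + 27)*(38 + 933) = 2604*971 = 2528484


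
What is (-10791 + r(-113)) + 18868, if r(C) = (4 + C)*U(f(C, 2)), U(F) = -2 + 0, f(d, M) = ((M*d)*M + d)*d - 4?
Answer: 8295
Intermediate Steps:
f(d, M) = -4 + d*(d + d*M**2) (f(d, M) = (d*M**2 + d)*d - 4 = (d + d*M**2)*d - 4 = d*(d + d*M**2) - 4 = -4 + d*(d + d*M**2))
U(F) = -2
r(C) = -8 - 2*C (r(C) = (4 + C)*(-2) = -8 - 2*C)
(-10791 + r(-113)) + 18868 = (-10791 + (-8 - 2*(-113))) + 18868 = (-10791 + (-8 + 226)) + 18868 = (-10791 + 218) + 18868 = -10573 + 18868 = 8295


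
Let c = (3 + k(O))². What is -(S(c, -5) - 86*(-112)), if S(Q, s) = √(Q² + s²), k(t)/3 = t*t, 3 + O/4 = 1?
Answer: -9632 - 5*√57836026 ≈ -47657.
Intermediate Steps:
O = -8 (O = -12 + 4*1 = -12 + 4 = -8)
k(t) = 3*t² (k(t) = 3*(t*t) = 3*t²)
c = 38025 (c = (3 + 3*(-8)²)² = (3 + 3*64)² = (3 + 192)² = 195² = 38025)
-(S(c, -5) - 86*(-112)) = -(√(38025² + (-5)²) - 86*(-112)) = -(√(1445900625 + 25) + 9632) = -(√1445900650 + 9632) = -(5*√57836026 + 9632) = -(9632 + 5*√57836026) = -9632 - 5*√57836026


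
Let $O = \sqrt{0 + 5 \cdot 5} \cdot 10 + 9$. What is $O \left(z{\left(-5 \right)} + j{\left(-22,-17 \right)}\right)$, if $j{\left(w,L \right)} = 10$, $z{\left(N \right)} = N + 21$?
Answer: $1534$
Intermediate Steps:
$z{\left(N \right)} = 21 + N$
$O = 59$ ($O = \sqrt{0 + 25} \cdot 10 + 9 = \sqrt{25} \cdot 10 + 9 = 5 \cdot 10 + 9 = 50 + 9 = 59$)
$O \left(z{\left(-5 \right)} + j{\left(-22,-17 \right)}\right) = 59 \left(\left(21 - 5\right) + 10\right) = 59 \left(16 + 10\right) = 59 \cdot 26 = 1534$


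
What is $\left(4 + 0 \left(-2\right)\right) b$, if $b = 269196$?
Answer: $1076784$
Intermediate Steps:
$\left(4 + 0 \left(-2\right)\right) b = \left(4 + 0 \left(-2\right)\right) 269196 = \left(4 + 0\right) 269196 = 4 \cdot 269196 = 1076784$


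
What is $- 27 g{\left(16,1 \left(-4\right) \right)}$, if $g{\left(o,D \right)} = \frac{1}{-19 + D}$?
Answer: $\frac{27}{23} \approx 1.1739$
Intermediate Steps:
$- 27 g{\left(16,1 \left(-4\right) \right)} = - \frac{27}{-19 + 1 \left(-4\right)} = - \frac{27}{-19 - 4} = - \frac{27}{-23} = \left(-27\right) \left(- \frac{1}{23}\right) = \frac{27}{23}$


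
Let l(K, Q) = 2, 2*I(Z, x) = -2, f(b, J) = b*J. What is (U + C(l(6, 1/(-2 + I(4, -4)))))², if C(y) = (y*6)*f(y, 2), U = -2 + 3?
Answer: 2401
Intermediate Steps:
f(b, J) = J*b
I(Z, x) = -1 (I(Z, x) = (½)*(-2) = -1)
U = 1
C(y) = 12*y² (C(y) = (y*6)*(2*y) = (6*y)*(2*y) = 12*y²)
(U + C(l(6, 1/(-2 + I(4, -4)))))² = (1 + 12*2²)² = (1 + 12*4)² = (1 + 48)² = 49² = 2401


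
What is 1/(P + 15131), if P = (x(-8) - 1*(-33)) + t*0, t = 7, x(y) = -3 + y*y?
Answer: 1/15225 ≈ 6.5681e-5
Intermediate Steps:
x(y) = -3 + y²
P = 94 (P = ((-3 + (-8)²) - 1*(-33)) + 7*0 = ((-3 + 64) + 33) + 0 = (61 + 33) + 0 = 94 + 0 = 94)
1/(P + 15131) = 1/(94 + 15131) = 1/15225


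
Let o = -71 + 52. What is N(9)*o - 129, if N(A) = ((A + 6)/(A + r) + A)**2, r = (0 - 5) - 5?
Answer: -813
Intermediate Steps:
r = -10 (r = -5 - 5 = -10)
o = -19
N(A) = (A + (6 + A)/(-10 + A))**2 (N(A) = ((A + 6)/(A - 10) + A)**2 = ((6 + A)/(-10 + A) + A)**2 = (A + (6 + A)/(-10 + A))**2)
N(9)*o - 129 = ((6 + 9**2 - 9*9)**2/(-10 + 9)**2)*(-19) - 129 = ((6 + 81 - 81)**2/(-1)**2)*(-19) - 129 = (1*6**2)*(-19) - 129 = (1*36)*(-19) - 129 = 36*(-19) - 129 = -684 - 129 = -813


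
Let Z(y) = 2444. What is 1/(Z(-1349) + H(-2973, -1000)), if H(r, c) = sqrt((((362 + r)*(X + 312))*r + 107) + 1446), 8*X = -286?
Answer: -9776/8553679483 + 2*sqrt(8577572027)/8553679483 ≈ 2.0512e-5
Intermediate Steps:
X = -143/4 (X = (1/8)*(-286) = -143/4 ≈ -35.750)
H(r, c) = sqrt(1553 + r*(200005/2 + 1105*r/4)) (H(r, c) = sqrt((((362 + r)*(-143/4 + 312))*r + 107) + 1446) = sqrt((((362 + r)*(1105/4))*r + 107) + 1446) = sqrt(((200005/2 + 1105*r/4)*r + 107) + 1446) = sqrt((r*(200005/2 + 1105*r/4) + 107) + 1446) = sqrt((107 + r*(200005/2 + 1105*r/4)) + 1446) = sqrt(1553 + r*(200005/2 + 1105*r/4)))
1/(Z(-1349) + H(-2973, -1000)) = 1/(2444 + sqrt(6212 + 1105*(-2973)**2 + 400010*(-2973))/2) = 1/(2444 + sqrt(6212 + 1105*8838729 - 1189229730)/2) = 1/(2444 + sqrt(6212 + 9766795545 - 1189229730)/2) = 1/(2444 + sqrt(8577572027)/2)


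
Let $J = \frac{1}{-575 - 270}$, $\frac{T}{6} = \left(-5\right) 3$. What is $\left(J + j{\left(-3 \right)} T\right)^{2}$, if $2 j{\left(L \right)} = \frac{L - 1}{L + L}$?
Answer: $\frac{642673201}{714025} \approx 900.07$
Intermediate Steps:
$j{\left(L \right)} = \frac{-1 + L}{4 L}$ ($j{\left(L \right)} = \frac{\left(L - 1\right) \frac{1}{L + L}}{2} = \frac{\left(-1 + L\right) \frac{1}{2 L}}{2} = \frac{\frac{1}{2} \frac{1}{L} \left(-1 + L\right)}{2} = \frac{-1 + L}{4 L}$)
$T = -90$ ($T = 6 \left(\left(-5\right) 3\right) = 6 \left(-15\right) = -90$)
$J = - \frac{1}{845}$ ($J = \frac{1}{-845} = - \frac{1}{845} \approx -0.0011834$)
$\left(J + j{\left(-3 \right)} T\right)^{2} = \left(- \frac{1}{845} + \frac{-1 - 3}{4 \left(-3\right)} \left(-90\right)\right)^{2} = \left(- \frac{1}{845} + \frac{1}{4} \left(- \frac{1}{3}\right) \left(-4\right) \left(-90\right)\right)^{2} = \left(- \frac{1}{845} + \frac{1}{3} \left(-90\right)\right)^{2} = \left(- \frac{1}{845} - 30\right)^{2} = \left(- \frac{25351}{845}\right)^{2} = \frac{642673201}{714025}$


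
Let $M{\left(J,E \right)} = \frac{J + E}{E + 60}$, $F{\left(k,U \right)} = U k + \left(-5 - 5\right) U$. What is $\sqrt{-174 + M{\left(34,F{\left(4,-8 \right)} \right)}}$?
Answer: $\frac{i \sqrt{56130}}{18} \approx 13.162 i$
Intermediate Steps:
$F{\left(k,U \right)} = - 10 U + U k$ ($F{\left(k,U \right)} = U k - 10 U = - 10 U + U k$)
$M{\left(J,E \right)} = \frac{E + J}{60 + E}$
$\sqrt{-174 + M{\left(34,F{\left(4,-8 \right)} \right)}} = \sqrt{-174 + \frac{- 8 \left(-10 + 4\right) + 34}{60 - 8 \left(-10 + 4\right)}} = \sqrt{-174 + \frac{\left(-8\right) \left(-6\right) + 34}{60 - -48}} = \sqrt{-174 + \frac{48 + 34}{60 + 48}} = \sqrt{-174 + \frac{1}{108} \cdot 82} = \sqrt{-174 + \frac{41}{54}} = \sqrt{- \frac{9355}{54}} = \frac{i \sqrt{56130}}{18}$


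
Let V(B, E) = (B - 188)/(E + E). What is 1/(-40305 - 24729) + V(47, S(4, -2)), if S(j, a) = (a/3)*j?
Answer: 13754683/520272 ≈ 26.437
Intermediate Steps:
S(j, a) = a*j/3 (S(j, a) = (a*(⅓))*j = (a/3)*j = a*j/3)
V(B, E) = (-188 + B)/(2*E) (V(B, E) = (-188 + B)/((2*E)) = (-188 + B)*(1/(2*E)) = (-188 + B)/(2*E))
1/(-40305 - 24729) + V(47, S(4, -2)) = 1/(-40305 - 24729) + (-188 + 47)/(2*(((⅓)*(-2)*4))) = 1/(-65034) + (½)*(-141)/(-8/3) = -1/65034 + (½)*(-3/8)*(-141) = -1/65034 + 423/16 = 13754683/520272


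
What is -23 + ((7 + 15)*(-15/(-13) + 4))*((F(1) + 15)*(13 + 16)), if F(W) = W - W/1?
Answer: 640891/13 ≈ 49299.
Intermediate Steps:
F(W) = 0 (F(W) = W - W = 0)
-23 + ((7 + 15)*(-15/(-13) + 4))*((F(1) + 15)*(13 + 16)) = -23 + ((7 + 15)*(-15/(-13) + 4))*((0 + 15)*(13 + 16)) = -23 + (22*(-15*(-1/13) + 4))*(15*29) = -23 + (22*(15/13 + 4))*435 = -23 + (22*(67/13))*435 = -23 + (1474/13)*435 = -23 + 641190/13 = 640891/13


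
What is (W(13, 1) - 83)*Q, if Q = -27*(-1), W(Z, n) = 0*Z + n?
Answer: -2214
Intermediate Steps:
W(Z, n) = n (W(Z, n) = 0 + n = n)
Q = 27
(W(13, 1) - 83)*Q = (1 - 83)*27 = -82*27 = -2214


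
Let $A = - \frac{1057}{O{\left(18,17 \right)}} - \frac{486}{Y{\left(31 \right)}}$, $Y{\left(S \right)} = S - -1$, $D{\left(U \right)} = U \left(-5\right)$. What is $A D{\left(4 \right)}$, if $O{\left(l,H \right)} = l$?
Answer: $\frac{53215}{36} \approx 1478.2$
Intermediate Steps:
$D{\left(U \right)} = - 5 U$
$Y{\left(S \right)} = 1 + S$ ($Y{\left(S \right)} = S + 1 = 1 + S$)
$A = - \frac{10643}{144}$ ($A = - \frac{1057}{18} - \frac{486}{1 + 31} = \left(-1057\right) \frac{1}{18} - \frac{486}{32} = - \frac{1057}{18} - \frac{243}{16} = - \frac{10643}{144} \approx -73.91$)
$A D{\left(4 \right)} = - \frac{10643 \left(\left(-5\right) 4\right)}{144} = \left(- \frac{10643}{144}\right) \left(-20\right) = \frac{53215}{36}$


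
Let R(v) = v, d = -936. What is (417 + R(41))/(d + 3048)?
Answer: 229/1056 ≈ 0.21686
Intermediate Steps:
(417 + R(41))/(d + 3048) = (417 + 41)/(-936 + 3048) = 458/2112 = 458*(1/2112) = 229/1056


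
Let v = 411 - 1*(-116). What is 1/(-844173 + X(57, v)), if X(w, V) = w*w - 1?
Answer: -1/840925 ≈ -1.1892e-6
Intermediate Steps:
v = 527 (v = 411 + 116 = 527)
X(w, V) = -1 + w² (X(w, V) = w² - 1 = -1 + w²)
1/(-844173 + X(57, v)) = 1/(-844173 + (-1 + 57²)) = 1/(-844173 + (-1 + 3249)) = 1/(-844173 + 3248) = 1/(-840925) = -1/840925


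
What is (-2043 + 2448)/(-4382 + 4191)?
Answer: -405/191 ≈ -2.1204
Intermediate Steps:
(-2043 + 2448)/(-4382 + 4191) = 405/(-191) = 405*(-1/191) = -405/191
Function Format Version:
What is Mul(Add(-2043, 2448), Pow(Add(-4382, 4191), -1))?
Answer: Rational(-405, 191) ≈ -2.1204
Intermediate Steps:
Mul(Add(-2043, 2448), Pow(Add(-4382, 4191), -1)) = Mul(405, Pow(-191, -1)) = Mul(405, Rational(-1, 191)) = Rational(-405, 191)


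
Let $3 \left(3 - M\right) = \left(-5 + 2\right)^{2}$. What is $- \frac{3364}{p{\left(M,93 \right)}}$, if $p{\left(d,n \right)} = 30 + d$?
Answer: $- \frac{1682}{15} \approx -112.13$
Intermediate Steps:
$M = 0$ ($M = 3 - \frac{\left(-5 + 2\right)^{2}}{3} = 3 - \frac{\left(-3\right)^{2}}{3} = 3 - 3 = 0$)
$- \frac{3364}{p{\left(M,93 \right)}} = - \frac{3364}{30 + 0} = - \frac{3364}{30} = \left(-3364\right) \frac{1}{30} = - \frac{1682}{15}$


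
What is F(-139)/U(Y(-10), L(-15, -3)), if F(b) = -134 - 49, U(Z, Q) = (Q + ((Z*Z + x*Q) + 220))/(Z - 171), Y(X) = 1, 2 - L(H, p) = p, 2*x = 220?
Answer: 15555/388 ≈ 40.090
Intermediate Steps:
x = 110 (x = (½)*220 = 110)
L(H, p) = 2 - p
U(Z, Q) = (220 + Z² + 111*Q)/(-171 + Z) (U(Z, Q) = (Q + ((Z*Z + 110*Q) + 220))/(Z - 171) = (Q + ((Z² + 110*Q) + 220))/(-171 + Z) = (Q + (220 + Z² + 110*Q))/(-171 + Z) = (220 + Z² + 111*Q)/(-171 + Z))
F(b) = -183
F(-139)/U(Y(-10), L(-15, -3)) = -183*(-171 + 1)/(220 + 1² + 111*(2 - 1*(-3))) = -183*(-170/(220 + 1 + 111*(2 + 3))) = -183*(-170/(220 + 1 + 111*5)) = -183*(-170/(220 + 1 + 555)) = -183/((-1/170*776)) = -183/(-388/85) = -183*(-85/388) = 15555/388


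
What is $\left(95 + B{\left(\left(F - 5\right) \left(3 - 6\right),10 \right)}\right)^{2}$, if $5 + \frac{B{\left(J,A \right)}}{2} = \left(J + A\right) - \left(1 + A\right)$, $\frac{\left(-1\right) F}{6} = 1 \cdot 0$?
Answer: $12769$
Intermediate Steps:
$F = 0$ ($F = - 6 \cdot 1 \cdot 0 = \left(-6\right) 0 = 0$)
$B{\left(J,A \right)} = -12 + 2 J$ ($B{\left(J,A \right)} = -10 + 2 \left(\left(J + A\right) - \left(1 + A\right)\right) = -10 + 2 \left(\left(A + J\right) - \left(1 + A\right)\right) = -10 + 2 \left(-1 + J\right) = -10 + \left(-2 + 2 J\right) = -12 + 2 J$)
$\left(95 + B{\left(\left(F - 5\right) \left(3 - 6\right),10 \right)}\right)^{2} = \left(95 - \left(12 - 2 \left(0 - 5\right) \left(3 - 6\right)\right)\right)^{2} = \left(95 - \left(12 - 2 \left(\left(-5\right) \left(-3\right)\right)\right)\right)^{2} = \left(95 + \left(-12 + 2 \cdot 15\right)\right)^{2} = \left(95 + \left(-12 + 30\right)\right)^{2} = \left(95 + 18\right)^{2} = 113^{2} = 12769$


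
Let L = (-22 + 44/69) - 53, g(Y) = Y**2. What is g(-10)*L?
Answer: -513100/69 ≈ -7436.2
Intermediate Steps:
L = -5131/69 (L = (-22 + 44*(1/69)) - 53 = (-22 + 44/69) - 53 = -1474/69 - 53 = -5131/69 ≈ -74.362)
g(-10)*L = (-10)**2*(-5131/69) = 100*(-5131/69) = -513100/69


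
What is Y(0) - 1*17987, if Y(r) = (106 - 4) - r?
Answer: -17885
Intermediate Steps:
Y(r) = 102 - r
Y(0) - 1*17987 = (102 - 1*0) - 1*17987 = (102 + 0) - 17987 = 102 - 17987 = -17885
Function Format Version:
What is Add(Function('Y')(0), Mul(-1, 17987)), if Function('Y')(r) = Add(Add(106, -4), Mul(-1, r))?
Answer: -17885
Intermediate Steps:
Function('Y')(r) = Add(102, Mul(-1, r))
Add(Function('Y')(0), Mul(-1, 17987)) = Add(Add(102, Mul(-1, 0)), Mul(-1, 17987)) = Add(Add(102, 0), -17987) = Add(102, -17987) = -17885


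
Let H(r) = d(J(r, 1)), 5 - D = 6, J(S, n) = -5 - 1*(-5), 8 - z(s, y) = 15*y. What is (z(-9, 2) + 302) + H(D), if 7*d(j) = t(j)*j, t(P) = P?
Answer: 280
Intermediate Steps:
z(s, y) = 8 - 15*y
J(S, n) = 0 (J(S, n) = -5 + 5 = 0)
D = -1 (D = 5 - 1*6 = 5 - 6 = -1)
d(j) = j²/7 (d(j) = (j*j)/7 = j²/7)
H(r) = 0 (H(r) = (⅐)*0² = (⅐)*0 = 0)
(z(-9, 2) + 302) + H(D) = ((8 - 15*2) + 302) + 0 = ((8 - 30) + 302) + 0 = (-22 + 302) + 0 = 280 + 0 = 280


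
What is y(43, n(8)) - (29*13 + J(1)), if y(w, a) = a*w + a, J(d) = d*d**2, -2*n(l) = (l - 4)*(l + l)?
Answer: -1786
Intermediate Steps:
n(l) = -l*(-4 + l) (n(l) = -(l - 4)*(l + l)/2 = -(-4 + l)*2*l/2 = -l*(-4 + l))
J(d) = d**3
y(w, a) = a + a*w
y(43, n(8)) - (29*13 + J(1)) = (8*(4 - 1*8))*(1 + 43) - (29*13 + 1**3) = (8*(4 - 8))*44 - (377 + 1) = (8*(-4))*44 - 1*378 = -32*44 - 378 = -1408 - 378 = -1786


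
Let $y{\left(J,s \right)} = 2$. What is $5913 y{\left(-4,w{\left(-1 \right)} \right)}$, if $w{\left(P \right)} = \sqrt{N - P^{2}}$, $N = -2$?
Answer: $11826$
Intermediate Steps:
$w{\left(P \right)} = \sqrt{-2 - P^{2}}$
$5913 y{\left(-4,w{\left(-1 \right)} \right)} = 5913 \cdot 2 = 11826$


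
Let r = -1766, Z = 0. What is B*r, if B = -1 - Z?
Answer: 1766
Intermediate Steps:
B = -1 (B = -1 - 1*0 = -1 + 0 = -1)
B*r = -1*(-1766) = 1766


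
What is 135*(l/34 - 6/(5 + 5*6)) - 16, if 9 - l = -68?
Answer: 63449/238 ≈ 266.59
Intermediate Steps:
l = 77 (l = 9 - 1*(-68) = 9 + 68 = 77)
135*(l/34 - 6/(5 + 5*6)) - 16 = 135*(77/34 - 6/(5 + 5*6)) - 16 = 135*(77*(1/34) - 6/(5 + 30)) - 16 = 135*(77/34 - 6/35) - 16 = 135*(2491/1190) - 16 = 67257/238 - 16 = 63449/238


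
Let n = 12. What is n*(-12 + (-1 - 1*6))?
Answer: -228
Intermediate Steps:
n*(-12 + (-1 - 1*6)) = 12*(-12 + (-1 - 1*6)) = 12*(-12 + (-1 - 6)) = 12*(-12 - 7) = 12*(-19) = -228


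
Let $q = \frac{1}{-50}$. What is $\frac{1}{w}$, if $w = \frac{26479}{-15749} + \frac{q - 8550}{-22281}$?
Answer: $- \frac{17545173450}{22766216701} \approx -0.77067$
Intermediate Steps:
$q = - \frac{1}{50} \approx -0.02$
$w = - \frac{22766216701}{17545173450}$ ($w = \frac{26479}{-15749} + \frac{- \frac{1}{50} - 8550}{-22281} = 26479 \left(- \frac{1}{15749}\right) + \left(- \frac{1}{50} - 8550\right) \left(- \frac{1}{22281}\right) = - \frac{26479}{15749} - - \frac{427501}{1114050} = - \frac{26479}{15749} + \frac{427501}{1114050} = - \frac{22766216701}{17545173450} \approx -1.2976$)
$\frac{1}{w} = \frac{1}{- \frac{22766216701}{17545173450}} = - \frac{17545173450}{22766216701}$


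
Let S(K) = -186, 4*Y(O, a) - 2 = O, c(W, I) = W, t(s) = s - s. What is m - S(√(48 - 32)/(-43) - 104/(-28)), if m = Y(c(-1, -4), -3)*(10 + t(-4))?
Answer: 377/2 ≈ 188.50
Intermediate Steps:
t(s) = 0
Y(O, a) = ½ + O/4
m = 5/2 (m = (½ + (¼)*(-1))*(10 + 0) = (½ - ¼)*10 = (¼)*10 = 5/2 ≈ 2.5000)
m - S(√(48 - 32)/(-43) - 104/(-28)) = 5/2 - 1*(-186) = 5/2 + 186 = 377/2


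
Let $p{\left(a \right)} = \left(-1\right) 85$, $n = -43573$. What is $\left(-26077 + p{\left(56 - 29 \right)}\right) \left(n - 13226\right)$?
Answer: $1485975438$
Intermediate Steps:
$p{\left(a \right)} = -85$
$\left(-26077 + p{\left(56 - 29 \right)}\right) \left(n - 13226\right) = \left(-26077 - 85\right) \left(-43573 - 13226\right) = \left(-26162\right) \left(-56799\right) = 1485975438$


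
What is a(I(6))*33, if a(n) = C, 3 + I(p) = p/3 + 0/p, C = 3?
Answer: 99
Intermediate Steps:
I(p) = -3 + p/3 (I(p) = -3 + (p/3 + 0/p) = -3 + (p*(1/3) + 0) = -3 + (p/3 + 0) = -3 + p/3)
a(n) = 3
a(I(6))*33 = 3*33 = 99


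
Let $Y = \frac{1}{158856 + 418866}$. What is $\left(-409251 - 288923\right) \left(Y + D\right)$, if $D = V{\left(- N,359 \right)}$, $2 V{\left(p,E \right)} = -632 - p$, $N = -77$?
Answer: $\frac{71493872164976}{288861} \approx 2.475 \cdot 10^{8}$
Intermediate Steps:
$V{\left(p,E \right)} = -316 - \frac{p}{2}$ ($V{\left(p,E \right)} = \frac{-632 - p}{2} = -316 - \frac{p}{2}$)
$D = - \frac{709}{2}$ ($D = -316 - \frac{\left(-1\right) \left(-77\right)}{2} = -316 - \frac{77}{2} = - \frac{709}{2} \approx -354.5$)
$Y = \frac{1}{577722} \approx 1.7309 \cdot 10^{-6}$
$\left(-409251 - 288923\right) \left(Y + D\right) = \left(-409251 - 288923\right) \left(\frac{1}{577722} - \frac{709}{2}\right) = \left(-698174\right) \left(- \frac{102401224}{288861}\right) = \frac{71493872164976}{288861}$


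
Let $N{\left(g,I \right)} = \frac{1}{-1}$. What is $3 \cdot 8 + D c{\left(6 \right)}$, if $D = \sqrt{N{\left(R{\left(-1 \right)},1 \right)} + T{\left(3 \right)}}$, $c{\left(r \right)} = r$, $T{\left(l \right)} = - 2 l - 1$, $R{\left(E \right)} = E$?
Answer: $24 + 12 i \sqrt{2} \approx 24.0 + 16.971 i$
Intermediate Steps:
$N{\left(g,I \right)} = -1$
$T{\left(l \right)} = -1 - 2 l$
$D = 2 i \sqrt{2}$ ($D = \sqrt{-1 - 7} = \sqrt{-8} = 2 i \sqrt{2} \approx 2.8284 i$)
$3 \cdot 8 + D c{\left(6 \right)} = 3 \cdot 8 + 2 i \sqrt{2} \cdot 6 = 24 + 12 i \sqrt{2}$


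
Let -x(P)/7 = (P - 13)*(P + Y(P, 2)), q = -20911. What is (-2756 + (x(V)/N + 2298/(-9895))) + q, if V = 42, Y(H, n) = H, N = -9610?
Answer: -225037086789/9509095 ≈ -23665.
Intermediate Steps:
x(P) = -14*P*(-13 + P) (x(P) = -7*(P - 13)*(P + P) = -7*(-13 + P)*2*P = -14*P*(-13 + P))
(-2756 + (x(V)/N + 2298/(-9895))) + q = (-2756 + ((14*42*(13 - 1*42))/(-9610) + 2298/(-9895))) - 20911 = (-2756 + ((14*42*(13 - 42))*(-1/9610) + 2298*(-1/9895))) - 20911 = (-2756 + ((14*42*(-29))*(-1/9610) - 2298/9895)) - 20911 = (-2756 + (-17052*(-1/9610) - 2298/9895)) - 20911 = (-2756 + (8526/4805 - 2298/9895)) - 20911 = (-2756 + 14664576/9509095) - 20911 = -26192401244/9509095 - 20911 = -225037086789/9509095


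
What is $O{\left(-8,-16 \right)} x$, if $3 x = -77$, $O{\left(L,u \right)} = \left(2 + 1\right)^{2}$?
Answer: $-231$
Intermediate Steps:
$O{\left(L,u \right)} = 9$ ($O{\left(L,u \right)} = 3^{2} = 9$)
$x = - \frac{77}{3}$ ($x = \frac{1}{3} \left(-77\right) = - \frac{77}{3} \approx -25.667$)
$O{\left(-8,-16 \right)} x = 9 \left(- \frac{77}{3}\right) = -231$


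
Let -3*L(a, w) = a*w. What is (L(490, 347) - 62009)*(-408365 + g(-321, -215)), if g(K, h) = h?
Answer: 145477769060/3 ≈ 4.8493e+10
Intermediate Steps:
L(a, w) = -a*w/3
(L(490, 347) - 62009)*(-408365 + g(-321, -215)) = (-1/3*490*347 - 62009)*(-408365 - 215) = (-170030/3 - 62009)*(-408580) = -356057/3*(-408580) = 145477769060/3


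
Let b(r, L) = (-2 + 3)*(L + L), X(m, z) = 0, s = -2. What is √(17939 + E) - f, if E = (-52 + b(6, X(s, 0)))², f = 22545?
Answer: -22545 + √20643 ≈ -22401.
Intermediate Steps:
b(r, L) = 2*L (b(r, L) = 1*(2*L) = 2*L)
E = 2704 (E = (-52 + 2*0)² = (-52 + 0)² = (-52)² = 2704)
√(17939 + E) - f = √(17939 + 2704) - 1*22545 = √20643 - 22545 = -22545 + √20643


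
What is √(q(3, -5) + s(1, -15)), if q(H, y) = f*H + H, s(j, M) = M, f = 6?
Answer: √6 ≈ 2.4495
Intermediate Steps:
q(H, y) = 7*H (q(H, y) = 6*H + H = 7*H)
√(q(3, -5) + s(1, -15)) = √(7*3 - 15) = √(21 - 15) = √6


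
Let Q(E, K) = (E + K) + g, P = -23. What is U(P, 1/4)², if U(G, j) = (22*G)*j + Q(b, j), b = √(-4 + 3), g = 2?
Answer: 246993/16 - 497*I/2 ≈ 15437.0 - 248.5*I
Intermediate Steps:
b = I (b = √(-1) = I ≈ 1.0*I)
Q(E, K) = 2 + E + K (Q(E, K) = (E + K) + 2 = 2 + E + K)
U(G, j) = 2 + I + j + 22*G*j (U(G, j) = (22*G)*j + (2 + I + j) = 22*G*j + (2 + I + j) = 2 + I + j + 22*G*j)
U(P, 1/4)² = (2 + I + 1/4 + 22*(-23)/4)² = (2 + I + ¼ + 22*(-23)*(¼))² = (2 + I + ¼ - 253/2)² = (-497/4 + I)²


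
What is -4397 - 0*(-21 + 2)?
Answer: -4397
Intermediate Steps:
-4397 - 0*(-21 + 2) = -4397 - 0*(-19) = -4397 - 1*0 = -4397 + 0 = -4397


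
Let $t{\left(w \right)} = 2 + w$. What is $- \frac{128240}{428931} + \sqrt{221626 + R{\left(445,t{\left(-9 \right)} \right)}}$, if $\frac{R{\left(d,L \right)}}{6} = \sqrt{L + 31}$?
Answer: $- \frac{128240}{428931} + \sqrt{221626 + 12 \sqrt{6}} \approx 470.5$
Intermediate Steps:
$R{\left(d,L \right)} = 6 \sqrt{31 + L}$ ($R{\left(d,L \right)} = 6 \sqrt{L + 31} = 6 \sqrt{31 + L}$)
$- \frac{128240}{428931} + \sqrt{221626 + R{\left(445,t{\left(-9 \right)} \right)}} = - \frac{128240}{428931} + \sqrt{221626 + 6 \sqrt{31 + \left(2 - 9\right)}} = \left(-128240\right) \frac{1}{428931} + \sqrt{221626 + 6 \sqrt{31 - 7}} = - \frac{128240}{428931} + \sqrt{221626 + 6 \sqrt{24}} = - \frac{128240}{428931} + \sqrt{221626 + 6 \cdot 2 \sqrt{6}} = - \frac{128240}{428931} + \sqrt{221626 + 12 \sqrt{6}}$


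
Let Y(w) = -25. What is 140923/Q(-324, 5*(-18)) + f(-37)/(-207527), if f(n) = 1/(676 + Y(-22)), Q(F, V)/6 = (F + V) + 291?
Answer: -6346236050603/33234618942 ≈ -190.95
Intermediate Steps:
Q(F, V) = 1746 + 6*F + 6*V (Q(F, V) = 6*((F + V) + 291) = 6*(291 + F + V) = 1746 + 6*F + 6*V)
f(n) = 1/651 (f(n) = 1/(676 - 25) = 1/651)
140923/Q(-324, 5*(-18)) + f(-37)/(-207527) = 140923/(1746 + 6*(-324) + 6*(5*(-18))) + (1/651)/(-207527) = 140923/(1746 - 1944 + 6*(-90)) + (1/651)*(-1/207527) = 140923/(1746 - 1944 - 540) - 1/135100077 = 140923/(-738) - 1/135100077 = 140923*(-1/738) - 1/135100077 = -140923/738 - 1/135100077 = -6346236050603/33234618942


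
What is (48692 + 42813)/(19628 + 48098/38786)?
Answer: 1774556465/380669853 ≈ 4.6617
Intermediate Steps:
(48692 + 42813)/(19628 + 48098/38786) = 91505/(19628 + 48098*(1/38786)) = 91505/(19628 + 24049/19393) = 91505/(380669853/19393) = 91505*(19393/380669853) = 1774556465/380669853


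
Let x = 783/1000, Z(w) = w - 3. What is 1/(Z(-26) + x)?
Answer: -1000/28217 ≈ -0.035440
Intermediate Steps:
Z(w) = -3 + w
x = 783/1000 (x = 783*(1/1000) = 783/1000 ≈ 0.78300)
1/(Z(-26) + x) = 1/((-3 - 26) + 783/1000) = 1/(-29 + 783/1000) = 1/(-28217/1000) = -1000/28217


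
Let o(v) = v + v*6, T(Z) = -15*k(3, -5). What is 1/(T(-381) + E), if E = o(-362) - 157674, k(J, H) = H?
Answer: -1/160133 ≈ -6.2448e-6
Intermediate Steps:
T(Z) = 75 (T(Z) = -15*(-5) = 75)
o(v) = 7*v (o(v) = v + 6*v = 7*v)
E = -160208 (E = 7*(-362) - 157674 = -2534 - 157674 = -160208)
1/(T(-381) + E) = 1/(75 - 160208) = 1/(-160133) = -1/160133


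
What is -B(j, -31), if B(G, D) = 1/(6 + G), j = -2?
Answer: -1/4 ≈ -0.25000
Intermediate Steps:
-B(j, -31) = -1/(6 - 2) = -1/4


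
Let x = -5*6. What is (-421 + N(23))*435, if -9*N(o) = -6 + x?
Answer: -181395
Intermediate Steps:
x = -30
N(o) = 4 (N(o) = -(-6 - 30)/9 = -⅑*(-36) = 4)
(-421 + N(23))*435 = (-421 + 4)*435 = -417*435 = -181395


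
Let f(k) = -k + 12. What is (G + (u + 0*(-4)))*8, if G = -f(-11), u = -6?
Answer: -232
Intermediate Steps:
f(k) = 12 - k
G = -23 (G = -(12 - 1*(-11)) = -(12 + 11) = -1*23 = -23)
(G + (u + 0*(-4)))*8 = (-23 + (-6 + 0*(-4)))*8 = (-23 + (-6 + 0))*8 = (-23 - 6)*8 = -29*8 = -232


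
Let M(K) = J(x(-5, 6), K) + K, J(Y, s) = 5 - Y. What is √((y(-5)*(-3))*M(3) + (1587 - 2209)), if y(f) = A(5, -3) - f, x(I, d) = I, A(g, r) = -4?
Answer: I*√661 ≈ 25.71*I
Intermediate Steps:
y(f) = -4 - f
M(K) = 10 + K (M(K) = (5 - 1*(-5)) + K = (5 + 5) + K = 10 + K)
√((y(-5)*(-3))*M(3) + (1587 - 2209)) = √(((-4 - 1*(-5))*(-3))*(10 + 3) + (1587 - 2209)) = √(((-4 + 5)*(-3))*13 - 622) = √((1*(-3))*13 - 622) = √(-3*13 - 622) = √(-39 - 622) = √(-661) = I*√661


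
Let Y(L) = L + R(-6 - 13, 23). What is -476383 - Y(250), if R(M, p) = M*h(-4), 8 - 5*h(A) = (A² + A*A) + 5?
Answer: -2383716/5 ≈ -4.7674e+5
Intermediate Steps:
h(A) = ⅗ - 2*A²/5 (h(A) = 8/5 - ((A² + A*A) + 5)/5 = 8/5 - ((A² + A²) + 5)/5 = 8/5 - (2*A² + 5)/5 = 8/5 - (5 + 2*A²)/5 = 8/5 + (-1 - 2*A²/5) = ⅗ - 2*A²/5)
R(M, p) = -29*M/5 (R(M, p) = M*(⅗ - ⅖*(-4)²) = M*(⅗ - ⅖*16) = M*(⅗ - 32/5) = M*(-29/5) = -29*M/5)
Y(L) = 551/5 + L (Y(L) = L - 29*(-6 - 13)/5 = L - 29/5*(-19) = L + 551/5 = 551/5 + L)
-476383 - Y(250) = -476383 - (551/5 + 250) = -476383 - 1*1801/5 = -476383 - 1801/5 = -2383716/5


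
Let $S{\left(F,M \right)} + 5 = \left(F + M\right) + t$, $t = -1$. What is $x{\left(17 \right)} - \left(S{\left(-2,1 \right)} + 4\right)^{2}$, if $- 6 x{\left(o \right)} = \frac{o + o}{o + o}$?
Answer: $- \frac{55}{6} \approx -9.1667$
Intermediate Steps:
$S{\left(F,M \right)} = -6 + F + M$ ($S{\left(F,M \right)} = -5 - \left(1 - F - M\right) = -5 + \left(-1 + F + M\right) = -6 + F + M$)
$x{\left(o \right)} = - \frac{1}{6}$ ($x{\left(o \right)} = - \frac{\left(o + o\right) \frac{1}{o + o}}{6} = - \frac{2 o \frac{1}{2 o}}{6} = \left(- \frac{1}{6}\right) 1 = - \frac{1}{6}$)
$x{\left(17 \right)} - \left(S{\left(-2,1 \right)} + 4\right)^{2} = - \frac{1}{6} - \left(\left(-6 - 2 + 1\right) + 4\right)^{2} = - \frac{1}{6} - \left(-7 + 4\right)^{2} = - \frac{1}{6} - \left(-3\right)^{2} = - \frac{1}{6} - 9 = - \frac{55}{6}$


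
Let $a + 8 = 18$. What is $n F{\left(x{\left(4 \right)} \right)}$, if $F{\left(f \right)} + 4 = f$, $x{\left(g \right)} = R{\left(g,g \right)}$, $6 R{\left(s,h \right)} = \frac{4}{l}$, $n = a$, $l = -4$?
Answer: $- \frac{125}{3} \approx -41.667$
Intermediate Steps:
$a = 10$ ($a = -8 + 18 = 10$)
$n = 10$
$R{\left(s,h \right)} = - \frac{1}{6}$ ($R{\left(s,h \right)} = \frac{4 \frac{1}{-4}}{6} = \frac{4 \left(- \frac{1}{4}\right)}{6} = \frac{1}{6} \left(-1\right) = - \frac{1}{6}$)
$x{\left(g \right)} = - \frac{1}{6}$
$F{\left(f \right)} = -4 + f$
$n F{\left(x{\left(4 \right)} \right)} = 10 \left(-4 - \frac{1}{6}\right) = 10 \left(- \frac{25}{6}\right) = - \frac{125}{3}$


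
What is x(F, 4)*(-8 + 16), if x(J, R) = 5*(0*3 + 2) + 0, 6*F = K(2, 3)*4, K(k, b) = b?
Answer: 80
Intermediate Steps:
F = 2 (F = (3*4)/6 = (⅙)*12 = 2)
x(J, R) = 10 (x(J, R) = 5*(0 + 2) + 0 = 5*2 + 0 = 10 + 0 = 10)
x(F, 4)*(-8 + 16) = 10*(-8 + 16) = 10*8 = 80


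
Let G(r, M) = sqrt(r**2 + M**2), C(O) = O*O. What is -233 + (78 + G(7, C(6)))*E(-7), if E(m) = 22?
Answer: 1483 + 22*sqrt(1345) ≈ 2289.8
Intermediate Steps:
C(O) = O**2
G(r, M) = sqrt(M**2 + r**2)
-233 + (78 + G(7, C(6)))*E(-7) = -233 + (78 + sqrt((6**2)**2 + 7**2))*22 = -233 + (78 + sqrt(36**2 + 49))*22 = -233 + (78 + sqrt(1296 + 49))*22 = -233 + (78 + sqrt(1345))*22 = -233 + (1716 + 22*sqrt(1345)) = 1483 + 22*sqrt(1345)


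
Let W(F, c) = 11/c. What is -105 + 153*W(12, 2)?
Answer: 1473/2 ≈ 736.50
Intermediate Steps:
-105 + 153*W(12, 2) = -105 + 153*(11/2) = -105 + 1683/2 = 1473/2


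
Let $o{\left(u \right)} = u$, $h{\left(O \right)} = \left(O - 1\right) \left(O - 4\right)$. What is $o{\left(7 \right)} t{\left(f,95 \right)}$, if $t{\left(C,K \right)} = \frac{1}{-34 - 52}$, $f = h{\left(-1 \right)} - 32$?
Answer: $- \frac{7}{86} \approx -0.081395$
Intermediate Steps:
$h{\left(O \right)} = \left(-1 + O\right) \left(-4 + O\right)$
$f = -22$ ($f = \left(4 + \left(-1\right)^{2} - -5\right) - 32 = \left(4 + 1 + 5\right) - 32 = 10 - 32 = -22$)
$t{\left(C,K \right)} = - \frac{1}{86}$ ($t{\left(C,K \right)} = \frac{1}{-86} = - \frac{1}{86}$)
$o{\left(7 \right)} t{\left(f,95 \right)} = 7 \left(- \frac{1}{86}\right) = - \frac{7}{86}$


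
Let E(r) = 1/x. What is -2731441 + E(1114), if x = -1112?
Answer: -3037362393/1112 ≈ -2.7314e+6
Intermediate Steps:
E(r) = -1/1112 (E(r) = 1/(-1112) = -1/1112)
-2731441 + E(1114) = -2731441 - 1/1112 = -3037362393/1112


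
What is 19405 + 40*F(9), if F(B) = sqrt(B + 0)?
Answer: 19525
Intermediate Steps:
F(B) = sqrt(B)
19405 + 40*F(9) = 19405 + 40*sqrt(9) = 19405 + 40*3 = 19405 + 120 = 19525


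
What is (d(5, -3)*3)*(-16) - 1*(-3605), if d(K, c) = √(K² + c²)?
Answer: 3605 - 48*√34 ≈ 3325.1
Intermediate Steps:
(d(5, -3)*3)*(-16) - 1*(-3605) = (√(5² + (-3)²)*3)*(-16) - 1*(-3605) = (√(25 + 9)*3)*(-16) + 3605 = (√34*3)*(-16) + 3605 = (3*√34)*(-16) + 3605 = -48*√34 + 3605 = 3605 - 48*√34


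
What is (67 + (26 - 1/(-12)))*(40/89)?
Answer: 11170/267 ≈ 41.835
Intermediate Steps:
(67 + (26 - 1/(-12)))*(40/89) = (67 + (26 - 1*(-1/12)))*(40*(1/89)) = (67 + (26 + 1/12))*(40/89) = (67 + 313/12)*(40/89) = (1117/12)*(40/89) = 11170/267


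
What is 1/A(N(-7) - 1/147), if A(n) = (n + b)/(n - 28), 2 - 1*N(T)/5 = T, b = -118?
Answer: -1249/5366 ≈ -0.23276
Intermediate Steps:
N(T) = 10 - 5*T
A(n) = (-118 + n)/(-28 + n) (A(n) = (n - 118)/(n - 28) = (-118 + n)/(-28 + n))
1/A(N(-7) - 1/147) = 1/((-118 + ((10 - 5*(-7)) - 1/147))/(-28 + ((10 - 5*(-7)) - 1/147))) = 1/((-118 + ((10 + 35) - 1*1/147))/(-28 + ((10 + 35) - 1*1/147))) = 1/((-118 + (45 - 1/147))/(-28 + (45 - 1/147))) = 1/((-118 + 6614/147)/(-28 + 6614/147)) = 1/(-10732/147/(2498/147)) = 1/((147/2498)*(-10732/147)) = 1/(-5366/1249) = -1249/5366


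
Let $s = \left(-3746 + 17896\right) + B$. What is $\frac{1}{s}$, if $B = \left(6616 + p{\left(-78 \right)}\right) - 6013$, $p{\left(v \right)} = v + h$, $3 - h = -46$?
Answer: $\frac{1}{14724} \approx 6.7916 \cdot 10^{-5}$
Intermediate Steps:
$h = 49$ ($h = 3 - -46 = 3 + 46 = 49$)
$p{\left(v \right)} = 49 + v$ ($p{\left(v \right)} = v + 49 = 49 + v$)
$B = 574$ ($B = \left(6616 + \left(49 - 78\right)\right) - 6013 = \left(6616 - 29\right) - 6013 = 6587 - 6013 = 574$)
$s = 14724$ ($s = \left(-3746 + 17896\right) + 574 = 14150 + 574 = 14724$)
$\frac{1}{s} = \frac{1}{14724}$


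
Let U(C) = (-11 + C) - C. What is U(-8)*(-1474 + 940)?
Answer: 5874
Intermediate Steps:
U(C) = -11
U(-8)*(-1474 + 940) = -11*(-1474 + 940) = -11*(-534) = 5874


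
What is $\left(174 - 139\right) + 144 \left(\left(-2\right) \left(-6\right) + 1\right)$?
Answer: $1907$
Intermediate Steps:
$\left(174 - 139\right) + 144 \left(\left(-2\right) \left(-6\right) + 1\right) = 35 + 144 \left(12 + 1\right) = 35 + 144 \cdot 13 = 35 + 1872 = 1907$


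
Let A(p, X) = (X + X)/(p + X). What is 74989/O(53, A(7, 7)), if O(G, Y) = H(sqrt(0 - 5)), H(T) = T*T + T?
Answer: -74989*sqrt(5)/(-5*I + 5*sqrt(5)) ≈ -12498.0 - 5589.4*I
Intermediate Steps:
H(T) = T + T**2 (H(T) = T**2 + T = T + T**2)
A(p, X) = 2*X/(X + p) (A(p, X) = (2*X)/(X + p) = 2*X/(X + p))
O(G, Y) = I*sqrt(5)*(1 + I*sqrt(5)) (O(G, Y) = sqrt(0 - 5)*(1 + sqrt(0 - 5)) = sqrt(-5)*(1 + sqrt(-5)) = (I*sqrt(5))*(1 + I*sqrt(5)) = I*sqrt(5)*(1 + I*sqrt(5)))
74989/O(53, A(7, 7)) = 74989/(-5 + I*sqrt(5))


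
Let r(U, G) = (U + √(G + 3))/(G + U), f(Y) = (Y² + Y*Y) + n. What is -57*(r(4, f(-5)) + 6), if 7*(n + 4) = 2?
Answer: -30495/88 - 57*√2415/352 ≈ -354.49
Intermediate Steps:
n = -26/7 (n = -4 + (⅐)*2 = -4 + 2/7 = -26/7 ≈ -3.7143)
f(Y) = -26/7 + 2*Y² (f(Y) = (Y² + Y*Y) - 26/7 = (Y² + Y²) - 26/7 = 2*Y² - 26/7 = -26/7 + 2*Y²)
r(U, G) = (U + √(3 + G))/(G + U)
-57*(r(4, f(-5)) + 6) = -57*((4 + √(3 + (-26/7 + 2*(-5)²)))/((-26/7 + 2*(-5)²) + 4) + 6) = -57*((4 + √(3 + (-26/7 + 2*25)))/((-26/7 + 2*25) + 4) + 6) = -57*((4 + √(3 + (-26/7 + 50)))/((-26/7 + 50) + 4) + 6) = -57*((4 + √(3 + 324/7))/(324/7 + 4) + 6) = -57*((4 + √(345/7))/(352/7) + 6) = -57*(7*(4 + √2415/7)/352 + 6) = -57*((7/88 + √2415/352) + 6) = -57*(535/88 + √2415/352) = -30495/88 - 57*√2415/352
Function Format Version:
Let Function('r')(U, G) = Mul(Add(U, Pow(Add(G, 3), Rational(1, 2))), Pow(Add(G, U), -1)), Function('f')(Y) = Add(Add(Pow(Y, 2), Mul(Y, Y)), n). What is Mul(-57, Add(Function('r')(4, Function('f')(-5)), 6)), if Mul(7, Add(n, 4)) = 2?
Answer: Add(Rational(-30495, 88), Mul(Rational(-57, 352), Pow(2415, Rational(1, 2)))) ≈ -354.49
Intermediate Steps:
n = Rational(-26, 7) (n = Add(-4, Mul(Rational(1, 7), 2)) = Add(-4, Rational(2, 7)) = Rational(-26, 7) ≈ -3.7143)
Function('f')(Y) = Add(Rational(-26, 7), Mul(2, Pow(Y, 2))) (Function('f')(Y) = Add(Add(Pow(Y, 2), Mul(Y, Y)), Rational(-26, 7)) = Add(Add(Pow(Y, 2), Pow(Y, 2)), Rational(-26, 7)) = Add(Mul(2, Pow(Y, 2)), Rational(-26, 7)) = Add(Rational(-26, 7), Mul(2, Pow(Y, 2))))
Function('r')(U, G) = Mul(Pow(Add(G, U), -1), Add(U, Pow(Add(3, G), Rational(1, 2)))) (Function('r')(U, G) = Mul(Add(U, Pow(Add(3, G), Rational(1, 2))), Pow(Add(G, U), -1)) = Mul(Pow(Add(G, U), -1), Add(U, Pow(Add(3, G), Rational(1, 2)))))
Mul(-57, Add(Function('r')(4, Function('f')(-5)), 6)) = Mul(-57, Add(Mul(Pow(Add(Add(Rational(-26, 7), Mul(2, Pow(-5, 2))), 4), -1), Add(4, Pow(Add(3, Add(Rational(-26, 7), Mul(2, Pow(-5, 2)))), Rational(1, 2)))), 6)) = Mul(-57, Add(Mul(Pow(Add(Add(Rational(-26, 7), Mul(2, 25)), 4), -1), Add(4, Pow(Add(3, Add(Rational(-26, 7), Mul(2, 25))), Rational(1, 2)))), 6)) = Mul(-57, Add(Mul(Pow(Add(Add(Rational(-26, 7), 50), 4), -1), Add(4, Pow(Add(3, Add(Rational(-26, 7), 50)), Rational(1, 2)))), 6)) = Mul(-57, Add(Mul(Pow(Add(Rational(324, 7), 4), -1), Add(4, Pow(Add(3, Rational(324, 7)), Rational(1, 2)))), 6)) = Mul(-57, Add(Mul(Pow(Rational(352, 7), -1), Add(4, Pow(Rational(345, 7), Rational(1, 2)))), 6)) = Mul(-57, Add(Mul(Rational(7, 352), Add(4, Mul(Rational(1, 7), Pow(2415, Rational(1, 2))))), 6)) = Mul(-57, Add(Add(Rational(7, 88), Mul(Rational(1, 352), Pow(2415, Rational(1, 2)))), 6)) = Mul(-57, Add(Rational(535, 88), Mul(Rational(1, 352), Pow(2415, Rational(1, 2))))) = Add(Rational(-30495, 88), Mul(Rational(-57, 352), Pow(2415, Rational(1, 2))))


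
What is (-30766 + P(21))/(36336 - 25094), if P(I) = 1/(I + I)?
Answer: -1292171/472164 ≈ -2.7367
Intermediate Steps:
P(I) = 1/(2*I)
(-30766 + P(21))/(36336 - 25094) = (-30766 + (½)/21)/(36336 - 25094) = (-30766 + (½)*(1/21))/11242 = (-30766 + 1/42)*(1/11242) = -1292171/42*1/11242 = -1292171/472164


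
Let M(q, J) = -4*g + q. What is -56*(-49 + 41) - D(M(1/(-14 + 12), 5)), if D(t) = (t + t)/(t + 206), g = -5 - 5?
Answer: 219810/491 ≈ 447.68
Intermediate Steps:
g = -10
M(q, J) = 40 + q (M(q, J) = -4*(-10) + q = 40 + q)
D(t) = 2*t/(206 + t) (D(t) = (2*t)/(206 + t) = 2*t/(206 + t))
-56*(-49 + 41) - D(M(1/(-14 + 12), 5)) = -56*(-49 + 41) - 2*(40 + 1/(-14 + 12))/(206 + (40 + 1/(-14 + 12))) = -56*(-8) - 2*(40 + 1/(-2))/(206 + (40 + 1/(-2))) = 448 - 2*(40 - ½)/(206 + (40 - ½)) = 448 - 2*79/(2*(206 + 79/2)) = 448 - 2*79/(2*491/2) = 448 - 2*79*2/(2*491) = 448 - 1*158/491 = 448 - 158/491 = 219810/491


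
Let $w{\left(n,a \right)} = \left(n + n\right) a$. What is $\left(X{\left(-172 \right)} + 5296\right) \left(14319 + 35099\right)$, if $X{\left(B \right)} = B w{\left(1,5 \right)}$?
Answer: $176718768$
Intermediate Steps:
$w{\left(n,a \right)} = 2 a n$ ($w{\left(n,a \right)} = 2 n a = 2 a n$)
$X{\left(B \right)} = 10 B$ ($X{\left(B \right)} = B 2 \cdot 5 \cdot 1 = B 10 = 10 B$)
$\left(X{\left(-172 \right)} + 5296\right) \left(14319 + 35099\right) = \left(10 \left(-172\right) + 5296\right) \left(14319 + 35099\right) = \left(-1720 + 5296\right) 49418 = 3576 \cdot 49418 = 176718768$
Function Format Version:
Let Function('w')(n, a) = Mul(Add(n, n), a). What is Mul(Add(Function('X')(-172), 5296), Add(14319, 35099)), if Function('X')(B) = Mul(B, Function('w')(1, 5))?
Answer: 176718768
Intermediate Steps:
Function('w')(n, a) = Mul(2, a, n) (Function('w')(n, a) = Mul(Mul(2, n), a) = Mul(2, a, n))
Function('X')(B) = Mul(10, B) (Function('X')(B) = Mul(B, Mul(2, 5, 1)) = Mul(B, 10) = Mul(10, B))
Mul(Add(Function('X')(-172), 5296), Add(14319, 35099)) = Mul(Add(Mul(10, -172), 5296), Add(14319, 35099)) = Mul(Add(-1720, 5296), 49418) = Mul(3576, 49418) = 176718768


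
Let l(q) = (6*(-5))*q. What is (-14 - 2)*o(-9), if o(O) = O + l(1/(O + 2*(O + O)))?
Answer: 400/3 ≈ 133.33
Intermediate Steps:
l(q) = -30*q
o(O) = O - 6/O (o(O) = O - 30/(O + 2*(O + O)) = O - 30/(O + 2*(2*O)) = O - 30/(O + 4*O) = O - 30*1/(5*O) = O - 6/O)
(-14 - 2)*o(-9) = (-14 - 2)*(-9 - 6/(-9)) = -16*(-9 - 6*(-⅑)) = -16*(-9 + ⅔) = -16*(-25/3) = 400/3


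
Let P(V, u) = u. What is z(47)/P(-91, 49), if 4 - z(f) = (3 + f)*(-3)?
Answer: 22/7 ≈ 3.1429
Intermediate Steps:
z(f) = 13 + 3*f (z(f) = 4 - (3 + f)*(-3) = 4 - (-9 - 3*f) = 4 + (9 + 3*f) = 13 + 3*f)
z(47)/P(-91, 49) = (13 + 3*47)/49 = (13 + 141)*(1/49) = 154*(1/49) = 22/7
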